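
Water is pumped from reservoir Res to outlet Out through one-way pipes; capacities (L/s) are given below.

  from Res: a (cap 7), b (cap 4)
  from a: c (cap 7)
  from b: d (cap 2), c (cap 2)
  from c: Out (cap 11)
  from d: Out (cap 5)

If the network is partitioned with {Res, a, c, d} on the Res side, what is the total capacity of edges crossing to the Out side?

20

Edges leaving {Res, a, c, d}: Res→b (4), c→Out (11), d→Out (5).
Cut capacity = 4 + 11 + 5 = 20.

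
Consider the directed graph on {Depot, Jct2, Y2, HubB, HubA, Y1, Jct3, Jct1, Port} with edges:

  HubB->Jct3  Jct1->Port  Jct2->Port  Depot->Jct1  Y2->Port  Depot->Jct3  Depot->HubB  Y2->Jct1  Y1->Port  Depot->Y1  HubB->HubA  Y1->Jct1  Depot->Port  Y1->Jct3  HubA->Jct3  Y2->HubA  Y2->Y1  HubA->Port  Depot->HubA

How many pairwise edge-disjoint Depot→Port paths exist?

Assign every edge capacity 1; by Menger, the answer equals the max flow.
Path Depot→Port (+1); total 1.
Path Depot→HubA→Port (+1); total 2.
Path Depot→Y1→Port (+1); total 3.
Path Depot→Jct1→Port (+1); total 4.
No residual Depot→Port path; max flow = 4.
Certifying cut of size 4: {Depot→Jct1, Depot→Port, Depot→Y1, HubA→Port}.

4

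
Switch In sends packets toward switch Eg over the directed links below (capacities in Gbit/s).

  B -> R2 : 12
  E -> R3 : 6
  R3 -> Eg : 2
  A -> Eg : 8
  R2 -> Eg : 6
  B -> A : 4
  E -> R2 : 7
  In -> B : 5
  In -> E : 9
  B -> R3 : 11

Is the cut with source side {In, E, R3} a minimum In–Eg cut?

Given cut capacity: 5 + 7 + 2 = 14.
Augment In→E→R2→Eg: bottleneck 6, flow now 6.
Augment In→E→R3→Eg: bottleneck 2, flow now 8.
Augment In→B→A→Eg: bottleneck 4, flow now 12.
No augmenting path remains; maximum flow = 12.
In the residual graph, reachable from In: {In, E, B, R2, R3}.
Min-cut edges: B→A (4), R2→Eg (6), R3→Eg (2); capacity 4 + 6 + 2 = 12.
Cut capacity 14 exceeds the max flow 12, so it is not minimum.

No — its capacity is 14, but the minimum cut has capacity 12.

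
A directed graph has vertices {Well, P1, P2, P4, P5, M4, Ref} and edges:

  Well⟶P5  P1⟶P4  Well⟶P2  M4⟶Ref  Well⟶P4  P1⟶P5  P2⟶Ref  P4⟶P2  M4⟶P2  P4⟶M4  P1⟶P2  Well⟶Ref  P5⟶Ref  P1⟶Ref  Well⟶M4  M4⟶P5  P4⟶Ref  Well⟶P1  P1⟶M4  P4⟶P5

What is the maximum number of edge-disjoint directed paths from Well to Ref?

Assign every edge capacity 1; by Menger, the answer equals the max flow.
Path Well→Ref (+1); total 1.
Path Well→P1→Ref (+1); total 2.
Path Well→P2→Ref (+1); total 3.
Path Well→P4→Ref (+1); total 4.
Path Well→P5→Ref (+1); total 5.
Path Well→M4→Ref (+1); total 6.
No residual Well→Ref path; max flow = 6.
Certifying cut of size 6: {Well→M4, Well→P1, Well→P2, Well→P4, Well→P5, Well→Ref}.

6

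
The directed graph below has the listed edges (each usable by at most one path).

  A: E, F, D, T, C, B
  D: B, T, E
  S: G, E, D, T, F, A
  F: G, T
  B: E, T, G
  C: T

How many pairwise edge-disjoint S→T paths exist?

4

Assign every edge capacity 1; by Menger, the answer equals the max flow.
Path S→T (+1); total 1.
Path S→A→T (+1); total 2.
Path S→D→T (+1); total 3.
Path S→F→T (+1); total 4.
No residual S→T path; max flow = 4.
Certifying cut of size 4: {S→A, S→D, S→F, S→T}.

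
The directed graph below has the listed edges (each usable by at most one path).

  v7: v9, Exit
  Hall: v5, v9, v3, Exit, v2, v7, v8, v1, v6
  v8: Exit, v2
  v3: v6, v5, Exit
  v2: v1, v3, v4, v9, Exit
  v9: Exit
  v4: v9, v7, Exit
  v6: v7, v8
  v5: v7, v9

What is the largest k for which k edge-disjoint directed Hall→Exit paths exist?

Assign every edge capacity 1; by Menger, the answer equals the max flow.
Path Hall→Exit (+1); total 1.
Path Hall→v2→Exit (+1); total 2.
Path Hall→v3→Exit (+1); total 3.
Path Hall→v7→Exit (+1); total 4.
Path Hall→v8→Exit (+1); total 5.
Path Hall→v9→Exit (+1); total 6.
Path Hall→v6→v8→v2→v4→Exit (+1); total 7.
No residual Hall→Exit path; max flow = 7.
Certifying cut of size 7: {Hall→Exit, Hall→v2, Hall→v3, Hall→v6, Hall→v8, v7→Exit, v9→Exit}.

7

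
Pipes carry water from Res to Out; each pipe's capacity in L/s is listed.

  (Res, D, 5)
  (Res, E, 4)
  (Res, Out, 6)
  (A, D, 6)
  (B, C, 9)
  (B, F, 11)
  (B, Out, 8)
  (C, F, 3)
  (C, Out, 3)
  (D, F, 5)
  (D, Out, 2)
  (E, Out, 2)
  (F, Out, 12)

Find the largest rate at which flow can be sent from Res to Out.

Augment Res→Out: bottleneck 6, flow now 6.
Augment Res→D→Out: bottleneck 2, flow now 8.
Augment Res→E→Out: bottleneck 2, flow now 10.
Augment Res→D→F→Out: bottleneck 3, flow now 13.
No augmenting path remains; maximum flow = 13.
In the residual graph, reachable from Res: {Res, E}.
Min-cut edges: Res→D (5), Res→Out (6), E→Out (2); capacity 5 + 6 + 2 = 13.
This cut is saturated, so no flow can exceed 13.

13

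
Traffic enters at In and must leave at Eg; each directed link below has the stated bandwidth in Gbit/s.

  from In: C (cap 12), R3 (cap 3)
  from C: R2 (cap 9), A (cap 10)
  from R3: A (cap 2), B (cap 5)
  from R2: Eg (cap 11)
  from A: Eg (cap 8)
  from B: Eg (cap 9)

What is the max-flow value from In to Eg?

15

Augment In→C→R2→Eg: bottleneck 9, flow now 9.
Augment In→C→A→Eg: bottleneck 3, flow now 12.
Augment In→R3→A→Eg: bottleneck 2, flow now 14.
Augment In→R3→B→Eg: bottleneck 1, flow now 15.
No augmenting path remains; maximum flow = 15.
In the residual graph, reachable from In: {In}.
Min-cut edges: In→C (12), In→R3 (3); capacity 12 + 3 = 15.
This cut is saturated, so no flow can exceed 15.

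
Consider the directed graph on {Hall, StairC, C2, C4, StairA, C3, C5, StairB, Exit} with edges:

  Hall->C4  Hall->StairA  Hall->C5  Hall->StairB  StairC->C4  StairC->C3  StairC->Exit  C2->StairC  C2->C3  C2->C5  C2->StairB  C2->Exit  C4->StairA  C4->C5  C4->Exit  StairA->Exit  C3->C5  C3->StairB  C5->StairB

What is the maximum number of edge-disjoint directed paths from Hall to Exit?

2

Assign every edge capacity 1; by Menger, the answer equals the max flow.
Path Hall→C4→Exit (+1); total 1.
Path Hall→StairA→Exit (+1); total 2.
No residual Hall→Exit path; max flow = 2.
Certifying cut of size 2: {Hall→C4, Hall→StairA}.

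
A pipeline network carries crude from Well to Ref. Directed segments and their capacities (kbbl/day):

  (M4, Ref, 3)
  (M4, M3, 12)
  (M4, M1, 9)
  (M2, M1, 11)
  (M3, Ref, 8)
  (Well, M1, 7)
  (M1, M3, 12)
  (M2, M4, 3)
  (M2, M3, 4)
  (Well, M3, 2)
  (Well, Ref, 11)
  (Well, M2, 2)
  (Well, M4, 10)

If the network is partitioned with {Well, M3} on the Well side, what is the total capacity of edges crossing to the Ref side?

Edges leaving {Well, M3}: Well→M2 (2), Well→M4 (10), Well→M1 (7), Well→Ref (11), M3→Ref (8).
Cut capacity = 2 + 10 + 7 + 11 + 8 = 38.

38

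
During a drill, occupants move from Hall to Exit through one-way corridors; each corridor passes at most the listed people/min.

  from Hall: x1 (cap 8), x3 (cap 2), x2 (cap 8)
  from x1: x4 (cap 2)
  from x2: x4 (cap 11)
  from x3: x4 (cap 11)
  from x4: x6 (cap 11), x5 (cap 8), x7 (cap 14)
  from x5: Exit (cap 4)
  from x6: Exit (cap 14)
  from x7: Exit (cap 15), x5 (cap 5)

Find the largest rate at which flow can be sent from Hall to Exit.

Augment Hall→x1→x4→x5→Exit: bottleneck 2, flow now 2.
Augment Hall→x2→x4→x5→Exit: bottleneck 2, flow now 4.
Augment Hall→x2→x4→x6→Exit: bottleneck 6, flow now 10.
Augment Hall→x3→x4→x6→Exit: bottleneck 2, flow now 12.
No augmenting path remains; maximum flow = 12.
In the residual graph, reachable from Hall: {Hall, x1}.
Min-cut edges: Hall→x2 (8), Hall→x3 (2), x1→x4 (2); capacity 8 + 2 + 2 = 12.
This cut is saturated, so no flow can exceed 12.

12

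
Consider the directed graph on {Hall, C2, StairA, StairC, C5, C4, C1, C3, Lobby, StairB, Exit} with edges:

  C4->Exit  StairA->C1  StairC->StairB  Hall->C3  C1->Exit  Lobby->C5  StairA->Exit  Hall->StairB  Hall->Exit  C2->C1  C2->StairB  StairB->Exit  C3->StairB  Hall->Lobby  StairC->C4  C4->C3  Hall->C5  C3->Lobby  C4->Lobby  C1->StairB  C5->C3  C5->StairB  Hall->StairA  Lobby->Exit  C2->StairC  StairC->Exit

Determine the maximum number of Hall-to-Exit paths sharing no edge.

4

Assign every edge capacity 1; by Menger, the answer equals the max flow.
Path Hall→Exit (+1); total 1.
Path Hall→StairA→Exit (+1); total 2.
Path Hall→Lobby→Exit (+1); total 3.
Path Hall→StairB→Exit (+1); total 4.
No residual Hall→Exit path; max flow = 4.
Certifying cut of size 4: {Hall→Exit, Hall→StairA, Lobby→Exit, StairB→Exit}.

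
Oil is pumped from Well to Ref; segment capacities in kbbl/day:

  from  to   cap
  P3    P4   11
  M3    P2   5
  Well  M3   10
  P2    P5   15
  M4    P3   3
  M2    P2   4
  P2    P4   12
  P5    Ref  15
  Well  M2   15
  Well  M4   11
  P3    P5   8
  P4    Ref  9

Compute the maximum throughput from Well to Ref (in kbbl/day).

Augment Well→M4→P3→P4→Ref: bottleneck 3, flow now 3.
Augment Well→M3→P2→P4→Ref: bottleneck 5, flow now 8.
Augment Well→M2→P2→P4→Ref: bottleneck 1, flow now 9.
Augment Well→M2→P2→P5→Ref: bottleneck 3, flow now 12.
No augmenting path remains; maximum flow = 12.
In the residual graph, reachable from Well: {Well, M4, M3, M2}.
Min-cut edges: M4→P3 (3), M3→P2 (5), M2→P2 (4); capacity 3 + 5 + 4 = 12.
This cut is saturated, so no flow can exceed 12.

12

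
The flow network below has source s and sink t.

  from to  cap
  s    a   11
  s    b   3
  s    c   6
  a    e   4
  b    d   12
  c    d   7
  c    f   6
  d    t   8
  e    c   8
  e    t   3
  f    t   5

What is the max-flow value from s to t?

Augment s→a→e→t: bottleneck 3, flow now 3.
Augment s→b→d→t: bottleneck 3, flow now 6.
Augment s→c→d→t: bottleneck 5, flow now 11.
Augment s→c→f→t: bottleneck 1, flow now 12.
Augment s→a→e→c→f→t: bottleneck 1, flow now 13.
No augmenting path remains; maximum flow = 13.
In the residual graph, reachable from s: {s, a}.
Min-cut edges: s→b (3), s→c (6), a→e (4); capacity 3 + 6 + 4 = 13.
This cut is saturated, so no flow can exceed 13.

13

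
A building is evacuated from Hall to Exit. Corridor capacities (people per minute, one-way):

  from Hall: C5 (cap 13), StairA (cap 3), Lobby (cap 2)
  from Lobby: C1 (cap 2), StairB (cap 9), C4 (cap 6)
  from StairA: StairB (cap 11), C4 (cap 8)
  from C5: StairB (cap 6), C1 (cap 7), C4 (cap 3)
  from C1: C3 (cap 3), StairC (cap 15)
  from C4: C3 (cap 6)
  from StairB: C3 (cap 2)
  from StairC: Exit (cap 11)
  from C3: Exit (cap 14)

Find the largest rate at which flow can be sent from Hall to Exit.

17

Augment Hall→Lobby→C1→StairC→Exit: bottleneck 2, flow now 2.
Augment Hall→StairA→C4→C3→Exit: bottleneck 3, flow now 5.
Augment Hall→C5→C1→StairC→Exit: bottleneck 7, flow now 12.
Augment Hall→C5→C4→C3→Exit: bottleneck 3, flow now 15.
Augment Hall→C5→StairB→C3→Exit: bottleneck 2, flow now 17.
No augmenting path remains; maximum flow = 17.
In the residual graph, reachable from Hall: {Hall, C5, StairB}.
Min-cut edges: Hall→Lobby (2), Hall→StairA (3), C5→C1 (7), C5→C4 (3), StairB→C3 (2); capacity 2 + 3 + 7 + 3 + 2 = 17.
This cut is saturated, so no flow can exceed 17.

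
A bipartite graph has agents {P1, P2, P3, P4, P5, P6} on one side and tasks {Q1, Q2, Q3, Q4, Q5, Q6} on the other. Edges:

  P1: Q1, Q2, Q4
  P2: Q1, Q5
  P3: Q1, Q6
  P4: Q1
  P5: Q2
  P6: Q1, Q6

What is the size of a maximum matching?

Unit-capacity flow: source→left, listed edges, right→sink; max matching = max flow.
Augmenting path P1→Q1 (+1); matched 1.
Augmenting path P2→Q5 (+1); matched 2.
Augmenting path P3→Q6 (+1); matched 3.
Augmenting path P5→Q2 (+1); matched 4.
Augmenting path P4→Q1→P1→Q4 (+1); matched 5.
No augmenting path remains; maximum matching = 5.
König certificate: {P1, P2, P5, Q1, Q6} is a vertex cover of size 5 (every listed pair touches it), so no matching can be larger.

5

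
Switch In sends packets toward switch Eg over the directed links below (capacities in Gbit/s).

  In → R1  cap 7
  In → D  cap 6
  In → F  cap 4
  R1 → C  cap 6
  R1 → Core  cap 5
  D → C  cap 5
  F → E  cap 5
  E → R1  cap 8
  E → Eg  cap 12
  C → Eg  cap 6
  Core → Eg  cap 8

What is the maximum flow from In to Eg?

Augment In→R1→C→Eg: bottleneck 6, flow now 6.
Augment In→R1→Core→Eg: bottleneck 1, flow now 7.
Augment In→F→E→Eg: bottleneck 4, flow now 11.
Augment In→D→C→R1→Core→Eg: bottleneck 4, flow now 15. (uses reverse residual edge)
No augmenting path remains; maximum flow = 15.
In the residual graph, reachable from In: {In, R1, D, C}.
Min-cut edges: In→F (4), R1→Core (5), C→Eg (6); capacity 4 + 5 + 6 = 15.
This cut is saturated, so no flow can exceed 15.

15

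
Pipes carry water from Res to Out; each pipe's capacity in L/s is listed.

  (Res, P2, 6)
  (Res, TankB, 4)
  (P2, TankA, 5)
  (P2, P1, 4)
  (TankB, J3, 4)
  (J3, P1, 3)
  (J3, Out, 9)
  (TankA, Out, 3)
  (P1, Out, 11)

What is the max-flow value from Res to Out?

10

Augment Res→P2→TankA→Out: bottleneck 3, flow now 3.
Augment Res→P2→P1→Out: bottleneck 3, flow now 6.
Augment Res→TankB→J3→Out: bottleneck 4, flow now 10.
No augmenting path remains; maximum flow = 10.
In the residual graph, reachable from Res: {Res}.
Min-cut edges: Res→P2 (6), Res→TankB (4); capacity 6 + 4 = 10.
This cut is saturated, so no flow can exceed 10.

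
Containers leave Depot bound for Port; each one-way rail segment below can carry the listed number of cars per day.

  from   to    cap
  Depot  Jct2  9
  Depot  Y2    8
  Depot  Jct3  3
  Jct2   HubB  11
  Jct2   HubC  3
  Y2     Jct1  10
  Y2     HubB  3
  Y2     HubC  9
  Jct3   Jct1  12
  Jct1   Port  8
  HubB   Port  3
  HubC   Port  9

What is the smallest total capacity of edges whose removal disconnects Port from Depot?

17

Augment Depot→Jct2→HubB→Port: bottleneck 3, flow now 3.
Augment Depot→Jct2→HubC→Port: bottleneck 3, flow now 6.
Augment Depot→Y2→Jct1→Port: bottleneck 8, flow now 14.
Augment Depot→Jct3→Jct1→Y2→HubC→Port: bottleneck 3, flow now 17. (uses reverse residual edge)
No augmenting path remains; maximum flow = 17.
By max-flow min-cut, the minimum cut capacity equals the max flow.
In the residual graph, reachable from Depot: {Depot, Jct2, HubB}.
Min-cut edges: Depot→Y2 (8), Depot→Jct3 (3), Jct2→HubC (3), HubB→Port (3); capacity 8 + 3 + 3 + 3 = 17.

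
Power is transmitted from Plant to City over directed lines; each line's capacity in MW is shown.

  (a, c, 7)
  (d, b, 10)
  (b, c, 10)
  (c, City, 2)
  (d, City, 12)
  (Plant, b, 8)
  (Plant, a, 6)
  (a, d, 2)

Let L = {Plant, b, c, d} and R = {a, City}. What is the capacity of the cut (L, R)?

Edges leaving {Plant, b, c, d}: Plant→a (6), c→City (2), d→City (12).
Cut capacity = 6 + 2 + 12 = 20.

20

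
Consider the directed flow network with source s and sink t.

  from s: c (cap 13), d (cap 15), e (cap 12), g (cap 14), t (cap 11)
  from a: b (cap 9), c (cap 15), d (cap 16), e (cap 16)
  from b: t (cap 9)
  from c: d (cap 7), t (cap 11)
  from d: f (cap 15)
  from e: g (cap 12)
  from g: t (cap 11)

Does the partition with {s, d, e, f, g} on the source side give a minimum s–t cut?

No — its capacity is 35, but the minimum cut has capacity 33.

Given cut capacity: 13 + 11 + 11 = 35.
Augment s→t: bottleneck 11, flow now 11.
Augment s→c→t: bottleneck 11, flow now 22.
Augment s→g→t: bottleneck 11, flow now 33.
No augmenting path remains; maximum flow = 33.
In the residual graph, reachable from s: {s, c, d, e, f, g}.
Min-cut edges: s→t (11), c→t (11), g→t (11); capacity 11 + 11 + 11 = 33.
Cut capacity 35 exceeds the max flow 33, so it is not minimum.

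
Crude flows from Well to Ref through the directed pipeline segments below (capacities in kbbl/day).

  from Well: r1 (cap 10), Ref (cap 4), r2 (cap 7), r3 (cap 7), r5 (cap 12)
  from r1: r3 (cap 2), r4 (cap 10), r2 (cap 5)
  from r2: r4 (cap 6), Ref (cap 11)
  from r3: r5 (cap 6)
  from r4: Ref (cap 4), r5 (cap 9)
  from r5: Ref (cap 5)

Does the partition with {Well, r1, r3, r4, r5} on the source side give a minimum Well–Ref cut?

Given cut capacity: 7 + 4 + 5 + 4 + 5 = 25.
Augment Well→Ref: bottleneck 4, flow now 4.
Augment Well→r2→Ref: bottleneck 7, flow now 11.
Augment Well→r5→Ref: bottleneck 5, flow now 16.
Augment Well→r1→r2→Ref: bottleneck 4, flow now 20.
Augment Well→r1→r4→Ref: bottleneck 4, flow now 24.
No augmenting path remains; maximum flow = 24.
In the residual graph, reachable from Well: {Well, r1, r2, r3, r4, r5}.
Min-cut edges: Well→Ref (4), r2→Ref (11), r4→Ref (4), r5→Ref (5); capacity 4 + 11 + 4 + 5 = 24.
Cut capacity 25 exceeds the max flow 24, so it is not minimum.

No — its capacity is 25, but the minimum cut has capacity 24.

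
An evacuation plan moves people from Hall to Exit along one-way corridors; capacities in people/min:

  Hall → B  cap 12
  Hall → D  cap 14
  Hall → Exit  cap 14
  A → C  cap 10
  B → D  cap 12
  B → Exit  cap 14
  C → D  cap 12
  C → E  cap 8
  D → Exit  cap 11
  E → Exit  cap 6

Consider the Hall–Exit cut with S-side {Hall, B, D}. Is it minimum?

No — its capacity is 39, but the minimum cut has capacity 37.

Given cut capacity: 14 + 14 + 11 = 39.
Augment Hall→Exit: bottleneck 14, flow now 14.
Augment Hall→B→Exit: bottleneck 12, flow now 26.
Augment Hall→D→Exit: bottleneck 11, flow now 37.
No augmenting path remains; maximum flow = 37.
In the residual graph, reachable from Hall: {Hall, D}.
Min-cut edges: Hall→B (12), Hall→Exit (14), D→Exit (11); capacity 12 + 14 + 11 = 37.
Cut capacity 39 exceeds the max flow 37, so it is not minimum.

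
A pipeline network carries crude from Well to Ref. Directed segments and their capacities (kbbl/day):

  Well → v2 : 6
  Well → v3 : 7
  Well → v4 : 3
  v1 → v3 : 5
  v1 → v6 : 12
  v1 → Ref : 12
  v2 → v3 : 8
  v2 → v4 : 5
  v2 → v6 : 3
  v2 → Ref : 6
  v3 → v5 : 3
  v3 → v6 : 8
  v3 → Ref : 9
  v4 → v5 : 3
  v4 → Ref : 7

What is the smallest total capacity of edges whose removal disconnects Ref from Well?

Augment Well→v2→Ref: bottleneck 6, flow now 6.
Augment Well→v3→Ref: bottleneck 7, flow now 13.
Augment Well→v4→Ref: bottleneck 3, flow now 16.
No augmenting path remains; maximum flow = 16.
By max-flow min-cut, the minimum cut capacity equals the max flow.
In the residual graph, reachable from Well: {Well}.
Min-cut edges: Well→v2 (6), Well→v3 (7), Well→v4 (3); capacity 6 + 7 + 3 = 16.

16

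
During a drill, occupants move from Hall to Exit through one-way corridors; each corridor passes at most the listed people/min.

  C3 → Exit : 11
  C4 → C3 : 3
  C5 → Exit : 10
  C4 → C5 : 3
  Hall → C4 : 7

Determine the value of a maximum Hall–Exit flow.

6

Augment Hall→C4→C3→Exit: bottleneck 3, flow now 3.
Augment Hall→C4→C5→Exit: bottleneck 3, flow now 6.
No augmenting path remains; maximum flow = 6.
In the residual graph, reachable from Hall: {Hall, C4}.
Min-cut edges: C4→C3 (3), C4→C5 (3); capacity 3 + 3 = 6.
This cut is saturated, so no flow can exceed 6.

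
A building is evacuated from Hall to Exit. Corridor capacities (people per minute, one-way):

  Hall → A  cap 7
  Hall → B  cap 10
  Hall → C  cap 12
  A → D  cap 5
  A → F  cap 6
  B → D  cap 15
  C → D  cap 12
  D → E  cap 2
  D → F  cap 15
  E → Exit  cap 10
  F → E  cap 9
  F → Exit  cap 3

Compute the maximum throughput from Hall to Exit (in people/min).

Augment Hall→A→F→Exit: bottleneck 3, flow now 3.
Augment Hall→A→D→E→Exit: bottleneck 2, flow now 5.
Augment Hall→A→F→E→Exit: bottleneck 2, flow now 7.
Augment Hall→B→D→F→E→Exit: bottleneck 6, flow now 13.
No augmenting path remains; maximum flow = 13.
In the residual graph, reachable from Hall: {Hall, A, B, C, D, E, F}.
Min-cut edges: E→Exit (10), F→Exit (3); capacity 10 + 3 = 13.
This cut is saturated, so no flow can exceed 13.

13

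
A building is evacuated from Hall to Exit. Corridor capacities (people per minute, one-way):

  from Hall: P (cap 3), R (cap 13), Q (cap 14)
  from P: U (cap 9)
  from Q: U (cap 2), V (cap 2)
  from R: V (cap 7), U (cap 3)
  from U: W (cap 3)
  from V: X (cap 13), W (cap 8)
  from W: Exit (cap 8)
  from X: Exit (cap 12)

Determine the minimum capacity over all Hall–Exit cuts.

12

Augment Hall→P→U→W→Exit: bottleneck 3, flow now 3.
Augment Hall→Q→V→W→Exit: bottleneck 2, flow now 5.
Augment Hall→R→V→W→Exit: bottleneck 3, flow now 8.
Augment Hall→R→V→X→Exit: bottleneck 4, flow now 12.
No augmenting path remains; maximum flow = 12.
By max-flow min-cut, the minimum cut capacity equals the max flow.
In the residual graph, reachable from Hall: {Hall, P, Q, R, U}.
Min-cut edges: Q→V (2), R→V (7), U→W (3); capacity 2 + 7 + 3 = 12.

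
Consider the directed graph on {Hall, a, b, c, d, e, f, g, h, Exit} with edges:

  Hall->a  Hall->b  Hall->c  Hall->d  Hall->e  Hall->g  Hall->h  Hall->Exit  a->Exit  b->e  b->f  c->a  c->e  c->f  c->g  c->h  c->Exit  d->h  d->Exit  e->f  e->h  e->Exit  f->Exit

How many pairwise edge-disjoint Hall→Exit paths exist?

Assign every edge capacity 1; by Menger, the answer equals the max flow.
Path Hall→Exit (+1); total 1.
Path Hall→a→Exit (+1); total 2.
Path Hall→c→Exit (+1); total 3.
Path Hall→d→Exit (+1); total 4.
Path Hall→e→Exit (+1); total 5.
Path Hall→b→f→Exit (+1); total 6.
No residual Hall→Exit path; max flow = 6.
Certifying cut of size 6: {Hall→Exit, Hall→a, Hall→b, Hall→c, Hall→d, Hall→e}.

6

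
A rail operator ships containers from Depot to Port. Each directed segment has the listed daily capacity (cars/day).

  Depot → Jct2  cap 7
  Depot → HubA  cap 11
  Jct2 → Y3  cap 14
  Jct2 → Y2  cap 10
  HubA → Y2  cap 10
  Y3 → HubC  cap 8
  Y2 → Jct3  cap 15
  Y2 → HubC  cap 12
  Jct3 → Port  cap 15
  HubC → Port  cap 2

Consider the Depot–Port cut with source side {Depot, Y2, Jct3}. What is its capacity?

Edges leaving {Depot, Y2, Jct3}: Depot→Jct2 (7), Depot→HubA (11), Y2→HubC (12), Jct3→Port (15).
Cut capacity = 7 + 11 + 12 + 15 = 45.

45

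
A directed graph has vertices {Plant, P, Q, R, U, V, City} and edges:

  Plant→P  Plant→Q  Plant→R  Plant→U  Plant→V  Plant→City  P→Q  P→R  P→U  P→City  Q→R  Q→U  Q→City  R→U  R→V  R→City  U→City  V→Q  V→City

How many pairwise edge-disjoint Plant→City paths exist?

6

Assign every edge capacity 1; by Menger, the answer equals the max flow.
Path Plant→City (+1); total 1.
Path Plant→P→City (+1); total 2.
Path Plant→Q→City (+1); total 3.
Path Plant→R→City (+1); total 4.
Path Plant→U→City (+1); total 5.
Path Plant→V→City (+1); total 6.
No residual Plant→City path; max flow = 6.
Certifying cut of size 6: {Plant→City, Plant→P, Plant→Q, Plant→R, Plant→U, Plant→V}.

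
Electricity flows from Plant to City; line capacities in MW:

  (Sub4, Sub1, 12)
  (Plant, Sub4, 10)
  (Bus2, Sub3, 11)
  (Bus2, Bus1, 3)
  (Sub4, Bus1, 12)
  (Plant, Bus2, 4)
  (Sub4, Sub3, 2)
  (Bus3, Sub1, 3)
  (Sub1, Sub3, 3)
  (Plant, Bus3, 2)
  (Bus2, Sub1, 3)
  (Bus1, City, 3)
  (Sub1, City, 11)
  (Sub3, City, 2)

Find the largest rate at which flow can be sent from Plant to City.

Augment Plant→Bus3→Sub1→City: bottleneck 2, flow now 2.
Augment Plant→Bus2→Bus1→City: bottleneck 3, flow now 5.
Augment Plant→Bus2→Sub1→City: bottleneck 1, flow now 6.
Augment Plant→Sub4→Sub1→City: bottleneck 8, flow now 14.
Augment Plant→Sub4→Sub3→City: bottleneck 2, flow now 16.
No augmenting path remains; maximum flow = 16.
In the residual graph, reachable from Plant: {Plant}.
Min-cut edges: Plant→Bus3 (2), Plant→Bus2 (4), Plant→Sub4 (10); capacity 2 + 4 + 10 = 16.
This cut is saturated, so no flow can exceed 16.

16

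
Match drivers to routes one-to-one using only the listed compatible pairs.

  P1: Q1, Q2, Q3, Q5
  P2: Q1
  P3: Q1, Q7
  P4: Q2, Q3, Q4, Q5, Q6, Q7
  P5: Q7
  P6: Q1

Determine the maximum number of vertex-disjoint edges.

4

Unit-capacity flow: source→left, listed edges, right→sink; max matching = max flow.
Augmenting path P1→Q1 (+1); matched 1.
Augmenting path P3→Q7 (+1); matched 2.
Augmenting path P4→Q2 (+1); matched 3.
Augmenting path P2→Q1→P1→Q3 (+1); matched 4.
No augmenting path remains; maximum matching = 4.
König certificate: {P1, P4, Q1, Q7} is a vertex cover of size 4 (every listed pair touches it), so no matching can be larger.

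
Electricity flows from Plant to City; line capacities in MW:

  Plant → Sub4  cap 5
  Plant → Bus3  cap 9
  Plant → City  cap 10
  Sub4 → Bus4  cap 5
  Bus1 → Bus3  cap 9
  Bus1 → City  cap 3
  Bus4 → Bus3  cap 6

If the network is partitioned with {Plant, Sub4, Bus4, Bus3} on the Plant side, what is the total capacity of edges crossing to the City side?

10

Edges leaving {Plant, Sub4, Bus4, Bus3}: Plant→City (10).
Cut capacity = 10 = 10.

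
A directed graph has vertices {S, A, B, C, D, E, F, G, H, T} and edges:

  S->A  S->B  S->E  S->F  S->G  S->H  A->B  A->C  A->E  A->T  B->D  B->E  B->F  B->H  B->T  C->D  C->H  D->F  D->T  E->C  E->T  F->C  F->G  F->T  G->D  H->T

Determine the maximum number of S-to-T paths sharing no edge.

Assign every edge capacity 1; by Menger, the answer equals the max flow.
Path S→A→T (+1); total 1.
Path S→B→T (+1); total 2.
Path S→E→T (+1); total 3.
Path S→F→T (+1); total 4.
Path S→H→T (+1); total 5.
Path S→G→D→T (+1); total 6.
No residual S→T path; max flow = 6.
Certifying cut of size 6: {S→A, S→B, S→E, S→F, S→G, S→H}.

6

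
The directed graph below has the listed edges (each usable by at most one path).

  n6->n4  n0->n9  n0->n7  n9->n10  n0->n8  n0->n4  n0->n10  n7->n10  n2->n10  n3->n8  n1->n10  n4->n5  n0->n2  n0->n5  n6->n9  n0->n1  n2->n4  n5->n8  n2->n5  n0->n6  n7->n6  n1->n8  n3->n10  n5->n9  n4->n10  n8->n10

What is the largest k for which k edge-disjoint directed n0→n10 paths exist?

7

Assign every edge capacity 1; by Menger, the answer equals the max flow.
Path n0→n10 (+1); total 1.
Path n0→n1→n10 (+1); total 2.
Path n0→n2→n10 (+1); total 3.
Path n0→n4→n10 (+1); total 4.
Path n0→n7→n10 (+1); total 5.
Path n0→n8→n10 (+1); total 6.
Path n0→n9→n10 (+1); total 7.
No residual n0→n10 path; max flow = 7.
Certifying cut of size 7: {n0→n1, n0→n10, n0→n2, n0→n7, n4→n10, n8→n10, n9→n10}.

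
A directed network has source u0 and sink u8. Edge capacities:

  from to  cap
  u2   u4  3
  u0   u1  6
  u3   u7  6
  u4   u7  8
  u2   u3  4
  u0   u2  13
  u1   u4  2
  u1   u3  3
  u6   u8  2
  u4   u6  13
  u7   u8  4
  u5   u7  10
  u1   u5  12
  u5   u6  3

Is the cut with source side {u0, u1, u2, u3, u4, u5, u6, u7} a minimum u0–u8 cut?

Yes — it is a minimum cut (capacity 6).

Given cut capacity: 2 + 4 = 6.
Augment u0→u1→u3→u7→u8: bottleneck 3, flow now 3.
Augment u0→u1→u4→u6→u8: bottleneck 2, flow now 5.
Augment u0→u1→u5→u7→u8: bottleneck 1, flow now 6.
No augmenting path remains; maximum flow = 6.
Cut capacity 6 equals the max flow, so it is a minimum cut.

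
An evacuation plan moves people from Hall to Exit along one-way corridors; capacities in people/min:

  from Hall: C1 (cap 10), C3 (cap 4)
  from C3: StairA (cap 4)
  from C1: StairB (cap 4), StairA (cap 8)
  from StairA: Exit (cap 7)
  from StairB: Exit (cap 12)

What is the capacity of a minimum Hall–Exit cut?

Augment Hall→C3→StairA→Exit: bottleneck 4, flow now 4.
Augment Hall→C1→StairA→Exit: bottleneck 3, flow now 7.
Augment Hall→C1→StairB→Exit: bottleneck 4, flow now 11.
No augmenting path remains; maximum flow = 11.
By max-flow min-cut, the minimum cut capacity equals the max flow.
In the residual graph, reachable from Hall: {Hall, C3, C1, StairA}.
Min-cut edges: C1→StairB (4), StairA→Exit (7); capacity 4 + 7 = 11.

11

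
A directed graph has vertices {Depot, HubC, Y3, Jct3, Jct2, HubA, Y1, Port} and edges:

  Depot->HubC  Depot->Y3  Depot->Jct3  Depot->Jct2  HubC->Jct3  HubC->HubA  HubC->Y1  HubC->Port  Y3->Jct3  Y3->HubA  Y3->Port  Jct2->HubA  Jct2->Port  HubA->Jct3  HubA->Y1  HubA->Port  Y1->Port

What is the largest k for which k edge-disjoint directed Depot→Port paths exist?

3

Assign every edge capacity 1; by Menger, the answer equals the max flow.
Path Depot→HubC→Port (+1); total 1.
Path Depot→Y3→Port (+1); total 2.
Path Depot→Jct2→Port (+1); total 3.
No residual Depot→Port path; max flow = 3.
Certifying cut of size 3: {Depot→HubC, Depot→Jct2, Depot→Y3}.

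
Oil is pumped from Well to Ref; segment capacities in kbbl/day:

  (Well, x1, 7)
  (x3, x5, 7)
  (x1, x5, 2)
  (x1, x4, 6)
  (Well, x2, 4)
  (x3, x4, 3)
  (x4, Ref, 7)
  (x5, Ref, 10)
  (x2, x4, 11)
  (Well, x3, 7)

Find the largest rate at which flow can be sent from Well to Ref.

16

Augment Well→x1→x4→Ref: bottleneck 6, flow now 6.
Augment Well→x1→x5→Ref: bottleneck 1, flow now 7.
Augment Well→x2→x4→Ref: bottleneck 1, flow now 8.
Augment Well→x3→x5→Ref: bottleneck 7, flow now 15.
Augment Well→x2→x4→x1→x5→Ref: bottleneck 1, flow now 16. (uses reverse residual edge)
No augmenting path remains; maximum flow = 16.
In the residual graph, reachable from Well: {Well, x1, x2, x4}.
Min-cut edges: Well→x3 (7), x1→x5 (2), x4→Ref (7); capacity 7 + 2 + 7 = 16.
This cut is saturated, so no flow can exceed 16.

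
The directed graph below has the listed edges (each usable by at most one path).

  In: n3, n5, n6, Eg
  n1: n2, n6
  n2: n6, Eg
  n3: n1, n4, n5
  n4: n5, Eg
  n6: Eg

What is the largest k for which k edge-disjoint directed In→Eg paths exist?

3

Assign every edge capacity 1; by Menger, the answer equals the max flow.
Path In→Eg (+1); total 1.
Path In→n6→Eg (+1); total 2.
Path In→n3→n4→Eg (+1); total 3.
No residual In→Eg path; max flow = 3.
Certifying cut of size 3: {In→Eg, In→n3, In→n6}.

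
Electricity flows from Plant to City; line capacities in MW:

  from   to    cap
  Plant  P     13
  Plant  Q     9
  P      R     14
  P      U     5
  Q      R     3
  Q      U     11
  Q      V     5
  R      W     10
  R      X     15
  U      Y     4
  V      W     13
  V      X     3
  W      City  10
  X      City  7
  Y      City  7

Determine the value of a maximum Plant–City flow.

21

Augment Plant→P→R→W→City: bottleneck 10, flow now 10.
Augment Plant→P→R→X→City: bottleneck 3, flow now 13.
Augment Plant→Q→R→X→City: bottleneck 3, flow now 16.
Augment Plant→Q→U→Y→City: bottleneck 4, flow now 20.
Augment Plant→Q→V→X→City: bottleneck 1, flow now 21.
No augmenting path remains; maximum flow = 21.
In the residual graph, reachable from Plant: {Plant, P, Q, R, U, V, W, X}.
Min-cut edges: U→Y (4), W→City (10), X→City (7); capacity 4 + 10 + 7 = 21.
This cut is saturated, so no flow can exceed 21.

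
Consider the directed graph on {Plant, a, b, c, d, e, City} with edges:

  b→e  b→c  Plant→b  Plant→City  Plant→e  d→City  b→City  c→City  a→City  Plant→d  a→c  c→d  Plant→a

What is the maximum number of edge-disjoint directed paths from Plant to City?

Assign every edge capacity 1; by Menger, the answer equals the max flow.
Path Plant→City (+1); total 1.
Path Plant→a→City (+1); total 2.
Path Plant→b→City (+1); total 3.
Path Plant→d→City (+1); total 4.
No residual Plant→City path; max flow = 4.
Certifying cut of size 4: {Plant→City, Plant→a, Plant→b, Plant→d}.

4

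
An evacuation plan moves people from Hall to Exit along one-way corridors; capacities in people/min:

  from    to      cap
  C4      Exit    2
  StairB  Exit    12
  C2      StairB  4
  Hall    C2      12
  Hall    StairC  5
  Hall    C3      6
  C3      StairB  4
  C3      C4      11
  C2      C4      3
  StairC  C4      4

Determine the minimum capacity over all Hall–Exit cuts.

Augment Hall→StairC→C4→Exit: bottleneck 2, flow now 2.
Augment Hall→C3→StairB→Exit: bottleneck 4, flow now 6.
Augment Hall→C2→StairB→Exit: bottleneck 4, flow now 10.
No augmenting path remains; maximum flow = 10.
By max-flow min-cut, the minimum cut capacity equals the max flow.
In the residual graph, reachable from Hall: {Hall, StairC, C3, C2, C4}.
Min-cut edges: C3→StairB (4), C2→StairB (4), C4→Exit (2); capacity 4 + 4 + 2 = 10.

10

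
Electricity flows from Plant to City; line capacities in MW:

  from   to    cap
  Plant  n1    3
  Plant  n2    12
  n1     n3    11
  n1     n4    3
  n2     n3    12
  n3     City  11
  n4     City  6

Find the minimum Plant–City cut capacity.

14

Augment Plant→n1→n3→City: bottleneck 3, flow now 3.
Augment Plant→n2→n3→City: bottleneck 8, flow now 11.
Augment Plant→n2→n3→n1→n4→City: bottleneck 3, flow now 14. (uses reverse residual edge)
No augmenting path remains; maximum flow = 14.
By max-flow min-cut, the minimum cut capacity equals the max flow.
In the residual graph, reachable from Plant: {Plant, n2, n3}.
Min-cut edges: Plant→n1 (3), n3→City (11); capacity 3 + 11 = 14.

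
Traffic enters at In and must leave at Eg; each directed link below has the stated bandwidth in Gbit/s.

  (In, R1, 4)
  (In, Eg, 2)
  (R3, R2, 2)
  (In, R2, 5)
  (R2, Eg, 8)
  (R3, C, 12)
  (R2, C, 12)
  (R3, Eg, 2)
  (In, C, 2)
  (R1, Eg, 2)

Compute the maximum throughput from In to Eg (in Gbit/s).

Augment In→Eg: bottleneck 2, flow now 2.
Augment In→R1→Eg: bottleneck 2, flow now 4.
Augment In→R2→Eg: bottleneck 5, flow now 9.
No augmenting path remains; maximum flow = 9.
In the residual graph, reachable from In: {In, R1, C}.
Min-cut edges: In→R2 (5), In→Eg (2), R1→Eg (2); capacity 5 + 2 + 2 = 9.
This cut is saturated, so no flow can exceed 9.

9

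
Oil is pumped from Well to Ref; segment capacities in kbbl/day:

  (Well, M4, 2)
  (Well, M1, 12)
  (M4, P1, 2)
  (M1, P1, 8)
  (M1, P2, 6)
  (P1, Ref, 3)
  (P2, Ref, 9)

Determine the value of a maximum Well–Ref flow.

Augment Well→M4→P1→Ref: bottleneck 2, flow now 2.
Augment Well→M1→P1→Ref: bottleneck 1, flow now 3.
Augment Well→M1→P2→Ref: bottleneck 6, flow now 9.
No augmenting path remains; maximum flow = 9.
In the residual graph, reachable from Well: {Well, M4, M1, P1}.
Min-cut edges: M1→P2 (6), P1→Ref (3); capacity 6 + 3 = 9.
This cut is saturated, so no flow can exceed 9.

9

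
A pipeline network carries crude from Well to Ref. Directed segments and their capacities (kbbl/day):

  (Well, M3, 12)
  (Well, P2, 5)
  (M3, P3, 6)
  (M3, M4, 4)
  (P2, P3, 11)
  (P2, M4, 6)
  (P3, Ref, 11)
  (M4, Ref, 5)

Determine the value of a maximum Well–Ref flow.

Augment Well→M3→P3→Ref: bottleneck 6, flow now 6.
Augment Well→M3→M4→Ref: bottleneck 4, flow now 10.
Augment Well→P2→P3→Ref: bottleneck 5, flow now 15.
No augmenting path remains; maximum flow = 15.
In the residual graph, reachable from Well: {Well, M3}.
Min-cut edges: Well→P2 (5), M3→P3 (6), M3→M4 (4); capacity 5 + 6 + 4 = 15.
This cut is saturated, so no flow can exceed 15.

15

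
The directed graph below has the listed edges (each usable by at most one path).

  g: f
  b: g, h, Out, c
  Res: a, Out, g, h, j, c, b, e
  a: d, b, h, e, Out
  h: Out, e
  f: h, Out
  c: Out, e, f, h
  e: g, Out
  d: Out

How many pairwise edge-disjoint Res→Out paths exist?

Assign every edge capacity 1; by Menger, the answer equals the max flow.
Path Res→Out (+1); total 1.
Path Res→a→Out (+1); total 2.
Path Res→b→Out (+1); total 3.
Path Res→c→Out (+1); total 4.
Path Res→e→Out (+1); total 5.
Path Res→h→Out (+1); total 6.
Path Res→g→f→Out (+1); total 7.
No residual Res→Out path; max flow = 7.
Certifying cut of size 7: {Res→Out, Res→a, Res→b, Res→c, Res→e, Res→g, Res→h}.

7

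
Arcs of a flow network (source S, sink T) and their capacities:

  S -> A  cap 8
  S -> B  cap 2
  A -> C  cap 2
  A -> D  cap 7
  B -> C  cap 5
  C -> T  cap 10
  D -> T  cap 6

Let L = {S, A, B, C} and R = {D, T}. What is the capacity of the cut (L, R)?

Edges leaving {S, A, B, C}: A→D (7), C→T (10).
Cut capacity = 7 + 10 = 17.

17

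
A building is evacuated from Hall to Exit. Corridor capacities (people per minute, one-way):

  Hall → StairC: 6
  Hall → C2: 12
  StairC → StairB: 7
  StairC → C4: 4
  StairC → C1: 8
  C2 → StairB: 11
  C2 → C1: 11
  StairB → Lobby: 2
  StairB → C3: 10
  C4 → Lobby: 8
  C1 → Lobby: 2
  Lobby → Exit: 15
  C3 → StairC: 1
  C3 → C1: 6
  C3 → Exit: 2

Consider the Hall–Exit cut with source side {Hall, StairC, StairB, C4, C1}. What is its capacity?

34

Edges leaving {Hall, StairC, StairB, C4, C1}: Hall→C2 (12), StairB→Lobby (2), StairB→C3 (10), C4→Lobby (8), C1→Lobby (2).
Cut capacity = 12 + 2 + 10 + 8 + 2 = 34.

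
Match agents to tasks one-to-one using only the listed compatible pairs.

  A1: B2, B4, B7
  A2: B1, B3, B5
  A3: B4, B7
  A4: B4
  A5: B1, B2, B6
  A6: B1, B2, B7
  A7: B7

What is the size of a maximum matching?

Unit-capacity flow: source→left, listed edges, right→sink; max matching = max flow.
Augmenting path A1→B2 (+1); matched 1.
Augmenting path A2→B1 (+1); matched 2.
Augmenting path A3→B4 (+1); matched 3.
Augmenting path A5→B6 (+1); matched 4.
Augmenting path A6→B7 (+1); matched 5.
Augmenting path A7→B7→A6→B1→A2→B3 (+1); matched 6.
No augmenting path remains; maximum matching = 6.
König certificate: {A1, A2, A5, A6, B4, B7} is a vertex cover of size 6 (every listed pair touches it), so no matching can be larger.

6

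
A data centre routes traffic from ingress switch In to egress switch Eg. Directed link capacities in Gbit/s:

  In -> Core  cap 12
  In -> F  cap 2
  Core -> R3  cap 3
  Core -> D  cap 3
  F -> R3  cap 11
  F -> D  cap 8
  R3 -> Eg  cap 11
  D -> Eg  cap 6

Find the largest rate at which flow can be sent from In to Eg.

8

Augment In→Core→R3→Eg: bottleneck 3, flow now 3.
Augment In→Core→D→Eg: bottleneck 3, flow now 6.
Augment In→F→R3→Eg: bottleneck 2, flow now 8.
No augmenting path remains; maximum flow = 8.
In the residual graph, reachable from In: {In, Core}.
Min-cut edges: In→F (2), Core→R3 (3), Core→D (3); capacity 2 + 3 + 3 = 8.
This cut is saturated, so no flow can exceed 8.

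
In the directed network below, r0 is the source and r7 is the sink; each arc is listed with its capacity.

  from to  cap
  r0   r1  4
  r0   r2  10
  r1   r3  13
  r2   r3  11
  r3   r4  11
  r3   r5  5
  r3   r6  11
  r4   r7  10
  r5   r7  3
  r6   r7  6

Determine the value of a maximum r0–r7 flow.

Augment r0→r1→r3→r4→r7: bottleneck 4, flow now 4.
Augment r0→r2→r3→r4→r7: bottleneck 6, flow now 10.
Augment r0→r2→r3→r5→r7: bottleneck 3, flow now 13.
Augment r0→r2→r3→r6→r7: bottleneck 1, flow now 14.
No augmenting path remains; maximum flow = 14.
In the residual graph, reachable from r0: {r0}.
Min-cut edges: r0→r1 (4), r0→r2 (10); capacity 4 + 10 = 14.
This cut is saturated, so no flow can exceed 14.

14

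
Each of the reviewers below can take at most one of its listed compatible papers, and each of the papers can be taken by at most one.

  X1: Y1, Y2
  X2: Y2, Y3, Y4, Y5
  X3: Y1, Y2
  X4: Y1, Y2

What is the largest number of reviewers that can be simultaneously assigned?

3

Unit-capacity flow: source→left, listed edges, right→sink; max matching = max flow.
Augmenting path X1→Y1 (+1); matched 1.
Augmenting path X2→Y2 (+1); matched 2.
Augmenting path X3→Y2→X2→Y3 (+1); matched 3.
No augmenting path remains; maximum matching = 3.
König certificate: {X2, Y1, Y2} is a vertex cover of size 3 (every listed pair touches it), so no matching can be larger.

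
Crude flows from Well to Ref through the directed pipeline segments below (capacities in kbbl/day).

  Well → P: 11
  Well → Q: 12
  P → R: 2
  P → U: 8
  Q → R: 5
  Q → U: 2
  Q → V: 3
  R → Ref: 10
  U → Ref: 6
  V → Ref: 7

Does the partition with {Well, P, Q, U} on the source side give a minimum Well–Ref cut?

Yes — it is a minimum cut (capacity 16).

Given cut capacity: 2 + 5 + 3 + 6 = 16.
Augment Well→P→R→Ref: bottleneck 2, flow now 2.
Augment Well→P→U→Ref: bottleneck 6, flow now 8.
Augment Well→Q→R→Ref: bottleneck 5, flow now 13.
Augment Well→Q→V→Ref: bottleneck 3, flow now 16.
No augmenting path remains; maximum flow = 16.
Cut capacity 16 equals the max flow, so it is a minimum cut.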